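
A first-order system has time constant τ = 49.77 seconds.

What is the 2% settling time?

For first-order system, 2% settling time ≈ 4τ = 4 × 49.77 = 199.08 s.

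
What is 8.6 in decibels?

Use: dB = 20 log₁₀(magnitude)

dB = 20 log₁₀(8.6) = 18.7 dB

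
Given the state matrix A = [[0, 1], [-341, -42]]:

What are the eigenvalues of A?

det(A - λI) = λ² - (-42)λ + 341 = (λ - (-11))(λ - (-31)). Eigenvalues: -11, -31.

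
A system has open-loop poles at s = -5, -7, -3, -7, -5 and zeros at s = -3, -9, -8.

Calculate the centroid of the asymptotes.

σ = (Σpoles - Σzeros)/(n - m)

σ = (Σpoles - Σzeros)/(n - m) = (-27 - (-20))/(5 - 3) = -7/2 = -3.5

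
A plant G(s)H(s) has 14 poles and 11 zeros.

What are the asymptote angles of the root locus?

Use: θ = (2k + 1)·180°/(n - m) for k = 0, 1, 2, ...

n - m = 14 - 11 = 3. Angles: θk = (2k + 1)·180°/3 = 60°, 180°, 300°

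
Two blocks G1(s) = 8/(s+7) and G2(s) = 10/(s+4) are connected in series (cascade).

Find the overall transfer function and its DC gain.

Series: multiply transfer functions. G_eq = 8/(s+7) × 10/(s+4) = 80/((s+7)(s+4)). DC gain = 80/(7×4) = 2.8571.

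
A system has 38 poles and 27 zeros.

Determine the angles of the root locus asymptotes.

n - m = 38 - 27 = 11. Angles: θk = (2k + 1)·180°/11 = 16.36°, 49.09°, 81.82°, 114.55°, 147.27°, 180°, 212.73°, 245.45°, 278.18°, 310.91°, 343.64°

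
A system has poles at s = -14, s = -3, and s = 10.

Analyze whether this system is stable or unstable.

Pole(s) at s = 10 are not in the left half-plane. System is unstable.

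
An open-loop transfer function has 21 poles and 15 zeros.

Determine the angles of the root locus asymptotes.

n - m = 21 - 15 = 6. Angles: θk = (2k + 1)·180°/6 = 30°, 90°, 150°, 210°, 270°, 330°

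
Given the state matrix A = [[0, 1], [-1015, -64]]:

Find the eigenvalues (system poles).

det(A - λI) = λ² - (-64)λ + 1015 = (λ - (-35))(λ - (-29)). Eigenvalues: -35, -29.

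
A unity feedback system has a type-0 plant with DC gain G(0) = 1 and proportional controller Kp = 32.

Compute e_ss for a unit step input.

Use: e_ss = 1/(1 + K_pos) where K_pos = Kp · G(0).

K_pos = Kp · G(0) = 32 × 1 = 32. e_ss = 1/(1 + 32) = 0.0303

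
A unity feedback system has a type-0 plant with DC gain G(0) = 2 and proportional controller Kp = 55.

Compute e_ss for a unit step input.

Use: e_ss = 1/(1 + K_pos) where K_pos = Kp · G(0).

K_pos = Kp · G(0) = 55 × 2 = 110. e_ss = 1/(1 + 110) = 0.0090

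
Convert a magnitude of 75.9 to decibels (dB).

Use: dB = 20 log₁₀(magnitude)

dB = 20 log₁₀(75.9) = 37.6 dB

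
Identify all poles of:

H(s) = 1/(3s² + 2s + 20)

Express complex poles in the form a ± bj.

Discriminant = 2² - 4×3×20 = 4 - 240 = -236 < 0, so the poles are a complex conjugate pair s = (-2 ± j√236)/(2×3). Real part = -2/(2×3) = -2/6 ≈ -0.3333; imaginary part = ±√236/(2×3) ≈ 2.5604. Poles: s = -0.3333 ± 2.5604j.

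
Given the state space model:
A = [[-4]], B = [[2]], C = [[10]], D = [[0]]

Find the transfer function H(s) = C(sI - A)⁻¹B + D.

(sI - A)⁻¹ = 1/(s + 4). H(s) = 10 × 2/(s + 4) + 0 = 20/(s + 4).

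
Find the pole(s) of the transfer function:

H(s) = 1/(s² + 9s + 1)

Discriminant = 9² - 4×1×1 = 81 - 4 = 77 > 0, so two distinct real poles. Using quadratic formula: s = (-9 ± √77)/(2×1) = (-9 ± √77)/2, with √77 ≈ 8.7750. s₁ ≈ -0.1125, s₂ ≈ -8.8875. Poles: s₁ = -0.1125, s₂ = -8.8875.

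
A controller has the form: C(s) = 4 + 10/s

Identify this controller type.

This is a Proportional-Integral (PI) controller.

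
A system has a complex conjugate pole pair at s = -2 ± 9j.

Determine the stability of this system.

Real part of poles is -2 (< 0, left half-plane). Stable.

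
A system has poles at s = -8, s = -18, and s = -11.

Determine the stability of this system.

All poles are in the left half-plane. System is stable.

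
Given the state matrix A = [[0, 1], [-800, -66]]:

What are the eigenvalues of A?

det(A - λI) = λ² - (-66)λ + 800 = (λ - (-50))(λ - (-16)). Eigenvalues: -50, -16.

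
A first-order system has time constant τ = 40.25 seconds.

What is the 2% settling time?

For first-order system, 2% settling time ≈ 4τ = 4 × 40.25 = 161.0 s.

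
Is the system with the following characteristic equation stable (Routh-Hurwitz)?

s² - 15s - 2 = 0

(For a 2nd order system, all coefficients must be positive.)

Coefficients: 1, -15, -2. b=-15, c=-2 not positive, so system is unstable.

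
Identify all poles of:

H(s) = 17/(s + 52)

Pole is where denominator = 0: s + 52 = 0, so s = -52.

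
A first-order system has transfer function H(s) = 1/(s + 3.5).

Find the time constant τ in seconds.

For H(s) = 1/(s + 1/τ), the pole is at -1/τ = -3.5, so τ = 1/3.5 = 0.2857 s.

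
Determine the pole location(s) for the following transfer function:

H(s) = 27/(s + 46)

Pole is where denominator = 0: s + 46 = 0, so s = -46.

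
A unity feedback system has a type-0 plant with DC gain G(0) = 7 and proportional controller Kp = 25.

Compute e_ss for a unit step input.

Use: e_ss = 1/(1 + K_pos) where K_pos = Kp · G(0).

K_pos = Kp · G(0) = 25 × 7 = 175. e_ss = 1/(1 + 175) = 0.0057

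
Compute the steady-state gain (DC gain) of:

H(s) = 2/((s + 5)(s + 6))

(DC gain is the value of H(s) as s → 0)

DC gain = H(0) = 2/(5 × 6) = 2/30 = 0.0667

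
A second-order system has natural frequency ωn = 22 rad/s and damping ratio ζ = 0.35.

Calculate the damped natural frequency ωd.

ωd = ωn√(1 - ζ²) = 22√(1 - 0.35²) = 20.61 rad/s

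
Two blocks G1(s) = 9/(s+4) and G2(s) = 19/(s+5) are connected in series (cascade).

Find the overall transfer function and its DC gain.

Series: multiply transfer functions. G_eq = 9/(s+4) × 19/(s+5) = 171/((s+4)(s+5)). DC gain = 171/(4×5) = 8.55.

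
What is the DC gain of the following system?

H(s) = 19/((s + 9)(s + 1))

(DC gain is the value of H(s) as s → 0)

DC gain = H(0) = 19/(9 × 1) = 19/9 = 2.1111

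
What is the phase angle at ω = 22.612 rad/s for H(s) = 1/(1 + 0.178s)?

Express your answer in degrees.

Phase = -arctan(ωτ) = -arctan(22.612 × 0.178) = -76.0°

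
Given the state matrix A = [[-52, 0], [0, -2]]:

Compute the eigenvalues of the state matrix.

For diagonal matrix, eigenvalues are diagonal entries: λ₁ = -52, λ₂ = -2.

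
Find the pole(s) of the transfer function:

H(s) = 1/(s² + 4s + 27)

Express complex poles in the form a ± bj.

Discriminant = 4² - 4×1×27 = 16 - 108 = -92 < 0, so the poles are a complex conjugate pair s = (-4 ± j√92)/(2×1). Real part = -4/(2×1) = -4/2 = -2; imaginary part = ±√92/(2×1) ≈ 4.7958. Poles: s = -2 ± 4.7958j.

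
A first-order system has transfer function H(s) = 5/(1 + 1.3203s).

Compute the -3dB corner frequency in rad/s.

Corner frequency = 1/τ = 1/1.3203 = 0.757 rad/s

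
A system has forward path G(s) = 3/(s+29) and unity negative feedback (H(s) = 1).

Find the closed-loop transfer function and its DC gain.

T(s) = G/(1+GH) = [3/(s+29)] / [1 + 3/(s+29)] = 3/(s+29+3) = 3/(s+32). DC gain = 3/32 = 0.09375.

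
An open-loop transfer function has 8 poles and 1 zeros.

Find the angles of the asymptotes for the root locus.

n - m = 8 - 1 = 7. Angles: θk = (2k + 1)·180°/7 = 25.71°, 77.14°, 128.57°, 180°, 231.43°, 282.86°, 334.29°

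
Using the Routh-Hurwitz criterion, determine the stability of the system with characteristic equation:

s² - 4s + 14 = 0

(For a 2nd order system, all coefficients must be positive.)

Coefficients: 1, -4, 14. b=-4 not positive, so system is unstable.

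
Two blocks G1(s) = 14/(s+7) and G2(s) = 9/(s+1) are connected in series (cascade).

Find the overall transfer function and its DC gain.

Series: multiply transfer functions. G_eq = 14/(s+7) × 9/(s+1) = 126/((s+7)(s+1)). DC gain = 126/(7×1) = 18.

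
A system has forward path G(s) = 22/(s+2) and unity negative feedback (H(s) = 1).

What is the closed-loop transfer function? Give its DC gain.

T(s) = G/(1+GH) = [22/(s+2)] / [1 + 22/(s+2)] = 22/(s+2+22) = 22/(s+24). DC gain = 22/24 = 0.9167.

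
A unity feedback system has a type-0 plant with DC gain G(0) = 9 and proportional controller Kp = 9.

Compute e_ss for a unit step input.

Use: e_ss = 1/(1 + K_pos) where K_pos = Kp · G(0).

K_pos = Kp · G(0) = 9 × 9 = 81. e_ss = 1/(1 + 81) = 0.0122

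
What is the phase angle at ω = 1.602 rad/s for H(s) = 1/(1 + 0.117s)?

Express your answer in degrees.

Phase = -arctan(ωτ) = -arctan(1.602 × 0.117) = -10.6°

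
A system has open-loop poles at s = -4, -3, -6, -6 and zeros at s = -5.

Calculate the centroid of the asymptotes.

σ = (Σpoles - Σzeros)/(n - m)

σ = (Σpoles - Σzeros)/(n - m) = (-19 - (-5))/(4 - 1) = -14/3 = -4.67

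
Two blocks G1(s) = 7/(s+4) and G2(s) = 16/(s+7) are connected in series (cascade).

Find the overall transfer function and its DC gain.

Series: multiply transfer functions. G_eq = 7/(s+4) × 16/(s+7) = 112/((s+4)(s+7)). DC gain = 112/(4×7) = 4.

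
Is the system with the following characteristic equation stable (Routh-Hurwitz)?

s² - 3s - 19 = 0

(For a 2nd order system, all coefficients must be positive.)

Coefficients: 1, -3, -19. b=-3, c=-19 not positive, so system is unstable.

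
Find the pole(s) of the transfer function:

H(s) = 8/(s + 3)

Pole is where denominator = 0: s + 3 = 0, so s = -3.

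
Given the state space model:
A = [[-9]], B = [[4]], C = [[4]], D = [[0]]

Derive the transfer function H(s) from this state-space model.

(sI - A)⁻¹ = 1/(s + 9). H(s) = 4 × 4/(s + 9) + 0 = 16/(s + 9).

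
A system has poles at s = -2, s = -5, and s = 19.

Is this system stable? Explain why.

Pole(s) at s = 19 are not in the left half-plane. System is unstable.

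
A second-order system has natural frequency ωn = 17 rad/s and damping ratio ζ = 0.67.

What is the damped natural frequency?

ωd = ωn√(1 - ζ²) = 17√(1 - 0.67²) = 12.62 rad/s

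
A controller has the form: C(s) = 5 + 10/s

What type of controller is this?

This is a Proportional-Integral (PI) controller.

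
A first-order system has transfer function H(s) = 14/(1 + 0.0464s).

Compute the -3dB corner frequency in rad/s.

Corner frequency = 1/τ = 1/0.0464 = 21.552 rad/s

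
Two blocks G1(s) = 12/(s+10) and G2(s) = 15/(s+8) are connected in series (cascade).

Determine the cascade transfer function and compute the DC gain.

Series: multiply transfer functions. G_eq = 12/(s+10) × 15/(s+8) = 180/((s+10)(s+8)). DC gain = 180/(10×8) = 2.25.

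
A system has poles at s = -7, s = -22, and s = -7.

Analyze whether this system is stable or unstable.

All poles are in the left half-plane. System is stable.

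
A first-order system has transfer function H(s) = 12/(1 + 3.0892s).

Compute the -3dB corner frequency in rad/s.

Corner frequency = 1/τ = 1/3.0892 = 0.324 rad/s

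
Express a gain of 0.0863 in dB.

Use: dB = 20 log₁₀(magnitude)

dB = 20 log₁₀(0.0863) = -21.3 dB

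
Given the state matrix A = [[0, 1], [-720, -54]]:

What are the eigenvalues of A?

det(A - λI) = λ² - (-54)λ + 720 = (λ - (-30))(λ - (-24)). Eigenvalues: -30, -24.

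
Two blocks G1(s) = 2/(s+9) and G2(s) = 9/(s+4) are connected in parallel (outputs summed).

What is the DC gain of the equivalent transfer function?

Parallel: G_eq = G1 + G2. DC gain = G1(0) + G2(0) = 2/9 + 9/4 = 0.2222 + 2.25 = 2.4722.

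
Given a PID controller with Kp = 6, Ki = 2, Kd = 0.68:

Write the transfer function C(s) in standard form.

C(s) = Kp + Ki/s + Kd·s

Substituting values: C(s) = 6 + 2/s + 0.68s = (0.68s² + 6s + 2)/s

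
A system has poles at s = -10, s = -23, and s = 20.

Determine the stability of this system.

Pole(s) at s = 20 are not in the left half-plane. System is unstable.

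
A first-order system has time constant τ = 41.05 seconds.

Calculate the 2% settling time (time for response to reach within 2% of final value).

For first-order system, 2% settling time ≈ 4τ = 4 × 41.05 = 164.2 s.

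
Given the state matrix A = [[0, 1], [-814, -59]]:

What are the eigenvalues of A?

det(A - λI) = λ² - (-59)λ + 814 = (λ - (-22))(λ - (-37)). Eigenvalues: -22, -37.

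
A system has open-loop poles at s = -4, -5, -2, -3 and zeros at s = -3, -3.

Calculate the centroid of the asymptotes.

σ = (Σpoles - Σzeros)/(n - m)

σ = (Σpoles - Σzeros)/(n - m) = (-14 - (-6))/(4 - 2) = -8/2 = -4.0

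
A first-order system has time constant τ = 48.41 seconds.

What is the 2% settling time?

For first-order system, 2% settling time ≈ 4τ = 4 × 48.41 = 193.64 s.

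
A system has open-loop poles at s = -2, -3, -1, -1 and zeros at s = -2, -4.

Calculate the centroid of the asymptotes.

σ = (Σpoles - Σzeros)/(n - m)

σ = (Σpoles - Σzeros)/(n - m) = (-7 - (-6))/(4 - 2) = -1/2 = -0.5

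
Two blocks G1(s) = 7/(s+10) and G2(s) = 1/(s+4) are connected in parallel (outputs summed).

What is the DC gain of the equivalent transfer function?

Parallel: G_eq = G1 + G2. DC gain = G1(0) + G2(0) = 7/10 + 1/4 = 0.7 + 0.25 = 0.95.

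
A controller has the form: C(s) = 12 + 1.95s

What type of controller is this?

This is a Proportional-Derivative (PD) controller.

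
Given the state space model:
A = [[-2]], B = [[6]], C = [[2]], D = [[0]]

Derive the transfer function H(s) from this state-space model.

(sI - A)⁻¹ = 1/(s + 2). H(s) = 2 × 6/(s + 2) + 0 = 12/(s + 2).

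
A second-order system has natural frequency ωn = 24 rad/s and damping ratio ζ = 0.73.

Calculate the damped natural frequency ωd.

ωd = ωn√(1 - ζ²) = 24√(1 - 0.73²) = 16.4 rad/s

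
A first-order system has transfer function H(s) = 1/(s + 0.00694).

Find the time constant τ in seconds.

For H(s) = 1/(s + 1/τ), the pole is at -1/τ = -0.00694, so τ = 1/0.00694 = 144.1 s.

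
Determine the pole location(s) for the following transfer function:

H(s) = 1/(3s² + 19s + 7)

Discriminant = 19² - 4×3×7 = 361 - 84 = 277 > 0, so two distinct real poles. Using quadratic formula: s = (-19 ± √277)/(2×3) = (-19 ± √277)/6, with √277 ≈ 16.6433. s₁ ≈ -0.3928, s₂ ≈ -5.9406. Poles: s₁ = -0.3928, s₂ = -5.9406.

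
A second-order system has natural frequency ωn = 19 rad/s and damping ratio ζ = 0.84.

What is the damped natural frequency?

ωd = ωn√(1 - ζ²) = 19√(1 - 0.84²) = 10.31 rad/s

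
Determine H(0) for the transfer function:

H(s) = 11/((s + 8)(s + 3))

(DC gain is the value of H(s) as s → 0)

DC gain = H(0) = 11/(8 × 3) = 11/24 = 0.4583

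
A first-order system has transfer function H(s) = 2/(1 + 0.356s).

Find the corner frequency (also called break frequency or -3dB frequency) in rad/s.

Corner frequency = 1/τ = 1/0.356 = 2.809 rad/s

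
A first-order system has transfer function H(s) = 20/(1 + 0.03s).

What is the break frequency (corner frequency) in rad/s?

Corner frequency = 1/τ = 1/0.03 = 33.333 rad/s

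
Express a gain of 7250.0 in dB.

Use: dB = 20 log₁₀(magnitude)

dB = 20 log₁₀(7250.0) = 77.2 dB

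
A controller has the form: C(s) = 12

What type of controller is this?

This is a Proportional (P) controller.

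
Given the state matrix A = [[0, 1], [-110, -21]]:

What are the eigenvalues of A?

det(A - λI) = λ² - (-21)λ + 110 = (λ - (-11))(λ - (-10)). Eigenvalues: -11, -10.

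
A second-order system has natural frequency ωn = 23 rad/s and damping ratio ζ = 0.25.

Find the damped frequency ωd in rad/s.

ωd = ωn√(1 - ζ²) = 23√(1 - 0.25²) = 22.27 rad/s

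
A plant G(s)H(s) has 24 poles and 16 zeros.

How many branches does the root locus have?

Root locus has n branches where n = number of poles = 24.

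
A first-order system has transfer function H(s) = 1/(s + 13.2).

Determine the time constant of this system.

For H(s) = 1/(s + 1/τ), the pole is at -1/τ = -13.2, so τ = 1/13.2 = 0.0758 s.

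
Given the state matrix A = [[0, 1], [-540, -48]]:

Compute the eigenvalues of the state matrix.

det(A - λI) = λ² - (-48)λ + 540 = (λ - (-30))(λ - (-18)). Eigenvalues: -30, -18.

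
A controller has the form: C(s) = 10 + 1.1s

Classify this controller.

This is a Proportional-Derivative (PD) controller.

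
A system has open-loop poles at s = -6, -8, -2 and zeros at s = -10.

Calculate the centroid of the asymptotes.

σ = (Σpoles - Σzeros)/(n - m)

σ = (Σpoles - Σzeros)/(n - m) = (-16 - (-10))/(3 - 1) = -6/2 = -3.0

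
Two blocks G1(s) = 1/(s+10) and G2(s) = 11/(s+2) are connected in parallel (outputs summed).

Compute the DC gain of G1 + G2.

Parallel: G_eq = G1 + G2. DC gain = G1(0) + G2(0) = 1/10 + 11/2 = 0.1 + 5.5 = 5.6.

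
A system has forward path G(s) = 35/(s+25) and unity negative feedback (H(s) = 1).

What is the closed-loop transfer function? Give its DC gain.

T(s) = G/(1+GH) = [35/(s+25)] / [1 + 35/(s+25)] = 35/(s+25+35) = 35/(s+60). DC gain = 35/60 = 0.5833.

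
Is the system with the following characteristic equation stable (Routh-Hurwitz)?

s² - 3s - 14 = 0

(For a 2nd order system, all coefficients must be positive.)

Coefficients: 1, -3, -14. b=-3, c=-14 not positive, so system is unstable.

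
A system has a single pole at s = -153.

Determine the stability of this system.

Pole at s = -153 is in the left half-plane. Stable.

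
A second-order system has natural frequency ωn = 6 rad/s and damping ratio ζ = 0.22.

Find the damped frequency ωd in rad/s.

ωd = ωn√(1 - ζ²) = 6√(1 - 0.22²) = 5.85 rad/s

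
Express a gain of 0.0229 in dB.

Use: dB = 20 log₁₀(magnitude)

dB = 20 log₁₀(0.0229) = -32.8 dB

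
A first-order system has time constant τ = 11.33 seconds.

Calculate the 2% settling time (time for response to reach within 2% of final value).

For first-order system, 2% settling time ≈ 4τ = 4 × 11.33 = 45.32 s.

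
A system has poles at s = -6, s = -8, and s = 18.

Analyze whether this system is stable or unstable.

Pole(s) at s = 18 are not in the left half-plane. System is unstable.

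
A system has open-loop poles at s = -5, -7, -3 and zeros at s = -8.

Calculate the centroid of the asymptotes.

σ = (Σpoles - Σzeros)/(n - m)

σ = (Σpoles - Σzeros)/(n - m) = (-15 - (-8))/(3 - 1) = -7/2 = -3.5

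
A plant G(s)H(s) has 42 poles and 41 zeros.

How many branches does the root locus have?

Root locus has n branches where n = number of poles = 42.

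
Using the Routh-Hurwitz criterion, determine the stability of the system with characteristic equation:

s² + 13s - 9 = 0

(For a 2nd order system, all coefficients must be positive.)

Coefficients: 1, 13, -9. c=-9 not positive, so system is unstable.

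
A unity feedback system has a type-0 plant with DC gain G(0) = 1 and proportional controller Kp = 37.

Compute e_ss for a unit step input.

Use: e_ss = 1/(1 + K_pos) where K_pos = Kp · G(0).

K_pos = Kp · G(0) = 37 × 1 = 37. e_ss = 1/(1 + 37) = 0.0263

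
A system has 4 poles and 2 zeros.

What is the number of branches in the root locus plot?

Root locus has n branches where n = number of poles = 4.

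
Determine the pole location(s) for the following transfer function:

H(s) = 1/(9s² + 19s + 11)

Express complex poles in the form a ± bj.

Discriminant = 19² - 4×9×11 = 361 - 396 = -35 < 0, so the poles are a complex conjugate pair s = (-19 ± j√35)/(2×9). Real part = -19/(2×9) = -19/18 ≈ -1.0556; imaginary part = ±√35/(2×9) ≈ 0.3287. Poles: s = -1.0556 ± 0.3287j.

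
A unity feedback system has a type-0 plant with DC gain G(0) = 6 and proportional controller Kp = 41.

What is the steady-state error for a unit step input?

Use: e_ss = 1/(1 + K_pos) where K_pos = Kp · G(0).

K_pos = Kp · G(0) = 41 × 6 = 246. e_ss = 1/(1 + 246) = 0.0040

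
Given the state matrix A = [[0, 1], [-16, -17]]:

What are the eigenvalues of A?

det(A - λI) = λ² - (-17)λ + 16 = (λ - (-16))(λ - (-1)). Eigenvalues: -16, -1.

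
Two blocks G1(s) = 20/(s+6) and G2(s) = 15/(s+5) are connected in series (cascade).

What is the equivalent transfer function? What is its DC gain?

Series: multiply transfer functions. G_eq = 20/(s+6) × 15/(s+5) = 300/((s+6)(s+5)). DC gain = 300/(6×5) = 10.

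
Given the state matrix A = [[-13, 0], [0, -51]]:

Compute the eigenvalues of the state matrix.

For diagonal matrix, eigenvalues are diagonal entries: λ₁ = -13, λ₂ = -51.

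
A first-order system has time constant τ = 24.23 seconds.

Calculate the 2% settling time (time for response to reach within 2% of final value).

For first-order system, 2% settling time ≈ 4τ = 4 × 24.23 = 96.92 s.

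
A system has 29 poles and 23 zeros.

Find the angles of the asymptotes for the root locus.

n - m = 29 - 23 = 6. Angles: θk = (2k + 1)·180°/6 = 30°, 90°, 150°, 210°, 270°, 330°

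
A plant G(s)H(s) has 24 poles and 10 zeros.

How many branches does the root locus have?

Root locus has n branches where n = number of poles = 24.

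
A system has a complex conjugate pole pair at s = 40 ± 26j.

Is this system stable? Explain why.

Real part of poles is 40 (> 0, right half-plane). Unstable.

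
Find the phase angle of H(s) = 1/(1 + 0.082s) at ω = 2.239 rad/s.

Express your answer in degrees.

Phase = -arctan(ωτ) = -arctan(2.239 × 0.082) = -10.4°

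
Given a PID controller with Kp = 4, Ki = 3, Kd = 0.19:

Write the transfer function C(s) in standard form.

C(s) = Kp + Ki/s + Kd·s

Substituting values: C(s) = 4 + 3/s + 0.19s = (0.19s² + 4s + 3)/s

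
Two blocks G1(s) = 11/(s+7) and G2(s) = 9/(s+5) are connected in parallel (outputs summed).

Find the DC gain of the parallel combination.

Parallel: G_eq = G1 + G2. DC gain = G1(0) + G2(0) = 11/7 + 9/5 = 1.5714 + 1.8 = 3.3714.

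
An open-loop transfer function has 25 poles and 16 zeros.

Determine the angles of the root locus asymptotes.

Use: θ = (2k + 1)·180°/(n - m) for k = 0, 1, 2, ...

n - m = 25 - 16 = 9. Angles: θk = (2k + 1)·180°/9 = 20°, 60°, 100°, 140°, 180°, 220°, 260°, 300°, 340°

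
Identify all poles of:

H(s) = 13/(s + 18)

Pole is where denominator = 0: s + 18 = 0, so s = -18.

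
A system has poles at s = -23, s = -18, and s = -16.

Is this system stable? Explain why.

All poles are in the left half-plane. System is stable.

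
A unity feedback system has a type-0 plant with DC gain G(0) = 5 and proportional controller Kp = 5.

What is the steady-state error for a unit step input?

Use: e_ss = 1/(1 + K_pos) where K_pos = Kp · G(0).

K_pos = Kp · G(0) = 5 × 5 = 25. e_ss = 1/(1 + 25) = 0.0385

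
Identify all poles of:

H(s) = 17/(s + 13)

Pole is where denominator = 0: s + 13 = 0, so s = -13.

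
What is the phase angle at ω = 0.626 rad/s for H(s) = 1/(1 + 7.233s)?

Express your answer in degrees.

Phase = -arctan(ωτ) = -arctan(0.626 × 7.233) = -77.5°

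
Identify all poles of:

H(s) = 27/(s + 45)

Pole is where denominator = 0: s + 45 = 0, so s = -45.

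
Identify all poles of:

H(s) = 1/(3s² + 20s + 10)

Discriminant = 20² - 4×3×10 = 400 - 120 = 280 > 0, so two distinct real poles. Using quadratic formula: s = (-20 ± √280)/(2×3) = (-20 ± √280)/6, with √280 ≈ 16.7332. s₁ ≈ -0.5445, s₂ ≈ -6.1222. Poles: s₁ = -0.5445, s₂ = -6.1222.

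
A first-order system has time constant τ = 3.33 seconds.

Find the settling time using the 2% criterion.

For first-order system, 2% settling time ≈ 4τ = 4 × 3.33 = 13.32 s.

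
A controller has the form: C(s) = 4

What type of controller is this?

This is a Proportional (P) controller.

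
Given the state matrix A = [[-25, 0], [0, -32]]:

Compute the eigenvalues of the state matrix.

For diagonal matrix, eigenvalues are diagonal entries: λ₁ = -25, λ₂ = -32.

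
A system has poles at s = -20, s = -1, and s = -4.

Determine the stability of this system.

All poles are in the left half-plane. System is stable.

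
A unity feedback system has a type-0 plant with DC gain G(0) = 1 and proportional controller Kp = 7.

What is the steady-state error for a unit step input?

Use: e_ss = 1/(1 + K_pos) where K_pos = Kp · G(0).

K_pos = Kp · G(0) = 7 × 1 = 7. e_ss = 1/(1 + 7) = 0.125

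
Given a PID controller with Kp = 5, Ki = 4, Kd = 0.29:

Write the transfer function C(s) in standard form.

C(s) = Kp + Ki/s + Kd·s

Substituting values: C(s) = 5 + 4/s + 0.29s = (0.29s² + 5s + 4)/s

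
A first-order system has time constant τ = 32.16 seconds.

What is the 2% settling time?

For first-order system, 2% settling time ≈ 4τ = 4 × 32.16 = 128.64 s.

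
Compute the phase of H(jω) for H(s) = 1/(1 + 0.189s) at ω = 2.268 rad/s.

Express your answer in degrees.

Phase = -arctan(ωτ) = -arctan(2.268 × 0.189) = -23.2°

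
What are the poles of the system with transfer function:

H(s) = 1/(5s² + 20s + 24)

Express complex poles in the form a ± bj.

Discriminant = 20² - 4×5×24 = 400 - 480 = -80 < 0, so the poles are a complex conjugate pair s = (-20 ± j√80)/(2×5). Real part = -20/(2×5) = -20/10 = -2; imaginary part = ±√80/(2×5) ≈ 0.8944. Poles: s = -2 ± 0.8944j.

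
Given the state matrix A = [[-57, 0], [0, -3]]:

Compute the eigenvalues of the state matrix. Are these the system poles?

For diagonal matrix, eigenvalues are diagonal entries: λ₁ = -57, λ₂ = -3. Eigenvalues of A = system poles.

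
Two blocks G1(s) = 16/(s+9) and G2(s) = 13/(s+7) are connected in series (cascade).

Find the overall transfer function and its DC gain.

Series: multiply transfer functions. G_eq = 16/(s+9) × 13/(s+7) = 208/((s+9)(s+7)). DC gain = 208/(9×7) = 3.3016.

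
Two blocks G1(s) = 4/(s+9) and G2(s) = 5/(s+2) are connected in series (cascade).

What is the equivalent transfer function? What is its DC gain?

Series: multiply transfer functions. G_eq = 4/(s+9) × 5/(s+2) = 20/((s+9)(s+2)). DC gain = 20/(9×2) = 1.1111.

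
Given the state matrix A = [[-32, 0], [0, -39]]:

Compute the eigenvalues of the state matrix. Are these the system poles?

For diagonal matrix, eigenvalues are diagonal entries: λ₁ = -32, λ₂ = -39. Eigenvalues of A = system poles.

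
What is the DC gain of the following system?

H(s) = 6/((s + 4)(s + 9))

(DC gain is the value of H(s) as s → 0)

DC gain = H(0) = 6/(4 × 9) = 6/36 = 0.1667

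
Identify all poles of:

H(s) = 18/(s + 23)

Pole is where denominator = 0: s + 23 = 0, so s = -23.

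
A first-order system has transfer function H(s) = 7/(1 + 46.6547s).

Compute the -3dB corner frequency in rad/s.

Corner frequency = 1/τ = 1/46.6547 = 0.021 rad/s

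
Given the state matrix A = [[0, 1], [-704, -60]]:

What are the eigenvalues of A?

det(A - λI) = λ² - (-60)λ + 704 = (λ - (-16))(λ - (-44)). Eigenvalues: -16, -44.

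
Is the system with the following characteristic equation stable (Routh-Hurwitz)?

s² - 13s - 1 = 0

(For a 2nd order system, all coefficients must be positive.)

Coefficients: 1, -13, -1. b=-13, c=-1 not positive, so system is unstable.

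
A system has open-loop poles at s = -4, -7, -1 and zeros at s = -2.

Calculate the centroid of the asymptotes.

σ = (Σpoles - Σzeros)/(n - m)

σ = (Σpoles - Σzeros)/(n - m) = (-12 - (-2))/(3 - 1) = -10/2 = -5.0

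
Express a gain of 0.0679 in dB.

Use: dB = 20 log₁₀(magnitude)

dB = 20 log₁₀(0.0679) = -23.4 dB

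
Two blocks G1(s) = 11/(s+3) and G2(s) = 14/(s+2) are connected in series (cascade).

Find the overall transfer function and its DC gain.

Series: multiply transfer functions. G_eq = 11/(s+3) × 14/(s+2) = 154/((s+3)(s+2)). DC gain = 154/(3×2) = 25.6667.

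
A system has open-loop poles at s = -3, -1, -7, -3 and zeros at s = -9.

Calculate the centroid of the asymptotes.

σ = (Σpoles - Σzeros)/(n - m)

σ = (Σpoles - Σzeros)/(n - m) = (-14 - (-9))/(4 - 1) = -5/3 = -1.67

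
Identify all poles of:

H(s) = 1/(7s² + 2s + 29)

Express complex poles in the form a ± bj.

Discriminant = 2² - 4×7×29 = 4 - 812 = -808 < 0, so the poles are a complex conjugate pair s = (-2 ± j√808)/(2×7). Real part = -2/(2×7) = -2/14 ≈ -0.1429; imaginary part = ±√808/(2×7) ≈ 2.0304. Poles: s = -0.1429 ± 2.0304j.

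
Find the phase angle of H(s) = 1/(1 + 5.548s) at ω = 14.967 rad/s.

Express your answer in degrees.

Phase = -arctan(ωτ) = -arctan(14.967 × 5.548) = -89.3°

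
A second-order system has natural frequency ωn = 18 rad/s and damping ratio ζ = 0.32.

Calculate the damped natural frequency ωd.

ωd = ωn√(1 - ζ²) = 18√(1 - 0.32²) = 17.05 rad/s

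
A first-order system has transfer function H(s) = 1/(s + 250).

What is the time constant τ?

For H(s) = 1/(s + 1/τ), the pole is at -1/τ = -250, so τ = 1/250 = 0.004 s.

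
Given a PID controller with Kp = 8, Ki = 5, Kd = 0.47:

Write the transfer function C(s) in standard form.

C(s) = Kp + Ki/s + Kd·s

Substituting values: C(s) = 8 + 5/s + 0.47s = (0.47s² + 8s + 5)/s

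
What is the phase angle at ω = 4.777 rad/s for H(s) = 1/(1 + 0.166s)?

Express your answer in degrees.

Phase = -arctan(ωτ) = -arctan(4.777 × 0.166) = -38.4°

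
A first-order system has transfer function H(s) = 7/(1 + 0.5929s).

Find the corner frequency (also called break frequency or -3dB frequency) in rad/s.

Corner frequency = 1/τ = 1/0.5929 = 1.687 rad/s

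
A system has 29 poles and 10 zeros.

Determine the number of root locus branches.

Root locus has n branches where n = number of poles = 29.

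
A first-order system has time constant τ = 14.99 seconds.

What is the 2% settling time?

For first-order system, 2% settling time ≈ 4τ = 4 × 14.99 = 59.96 s.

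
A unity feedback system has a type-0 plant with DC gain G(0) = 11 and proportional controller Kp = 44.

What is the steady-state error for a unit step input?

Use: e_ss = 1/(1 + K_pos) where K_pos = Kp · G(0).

K_pos = Kp · G(0) = 44 × 11 = 484. e_ss = 1/(1 + 484) = 0.0021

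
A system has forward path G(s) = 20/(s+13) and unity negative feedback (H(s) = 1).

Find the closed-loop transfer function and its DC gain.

T(s) = G/(1+GH) = [20/(s+13)] / [1 + 20/(s+13)] = 20/(s+13+20) = 20/(s+33). DC gain = 20/33 = 0.6061.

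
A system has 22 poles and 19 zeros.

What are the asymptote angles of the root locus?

n - m = 22 - 19 = 3. Angles: θk = (2k + 1)·180°/3 = 60°, 180°, 300°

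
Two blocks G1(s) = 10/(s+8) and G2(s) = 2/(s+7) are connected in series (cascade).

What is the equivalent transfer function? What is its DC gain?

Series: multiply transfer functions. G_eq = 10/(s+8) × 2/(s+7) = 20/((s+8)(s+7)). DC gain = 20/(8×7) = 0.3571.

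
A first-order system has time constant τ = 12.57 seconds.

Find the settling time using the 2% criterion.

For first-order system, 2% settling time ≈ 4τ = 4 × 12.57 = 50.28 s.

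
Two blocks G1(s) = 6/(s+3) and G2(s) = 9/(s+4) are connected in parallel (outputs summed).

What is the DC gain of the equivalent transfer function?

Parallel: G_eq = G1 + G2. DC gain = G1(0) + G2(0) = 6/3 + 9/4 = 2 + 2.25 = 4.25.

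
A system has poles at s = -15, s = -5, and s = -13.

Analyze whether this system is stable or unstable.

All poles are in the left half-plane. System is stable.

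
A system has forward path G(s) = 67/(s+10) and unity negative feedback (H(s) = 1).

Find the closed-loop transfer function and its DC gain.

T(s) = G/(1+GH) = [67/(s+10)] / [1 + 67/(s+10)] = 67/(s+10+67) = 67/(s+77). DC gain = 67/77 = 0.8701.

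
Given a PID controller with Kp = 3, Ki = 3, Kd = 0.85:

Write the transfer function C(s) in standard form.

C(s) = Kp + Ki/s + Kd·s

Substituting values: C(s) = 3 + 3/s + 0.85s = (0.85s² + 3s + 3)/s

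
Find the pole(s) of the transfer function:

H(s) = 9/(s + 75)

Pole is where denominator = 0: s + 75 = 0, so s = -75.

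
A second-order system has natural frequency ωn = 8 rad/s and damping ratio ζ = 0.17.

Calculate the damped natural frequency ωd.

ωd = ωn√(1 - ζ²) = 8√(1 - 0.17²) = 7.88 rad/s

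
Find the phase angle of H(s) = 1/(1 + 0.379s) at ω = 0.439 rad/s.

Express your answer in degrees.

Phase = -arctan(ωτ) = -arctan(0.439 × 0.379) = -9.4°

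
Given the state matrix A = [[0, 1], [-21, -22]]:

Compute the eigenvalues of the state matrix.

det(A - λI) = λ² - (-22)λ + 21 = (λ - (-1))(λ - (-21)). Eigenvalues: -1, -21.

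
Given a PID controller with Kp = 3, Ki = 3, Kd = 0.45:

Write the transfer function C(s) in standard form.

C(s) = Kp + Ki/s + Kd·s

Substituting values: C(s) = 3 + 3/s + 0.45s = (0.45s² + 3s + 3)/s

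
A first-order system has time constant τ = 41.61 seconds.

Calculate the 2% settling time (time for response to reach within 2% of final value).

For first-order system, 2% settling time ≈ 4τ = 4 × 41.61 = 166.44 s.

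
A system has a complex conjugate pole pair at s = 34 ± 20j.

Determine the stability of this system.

Real part of poles is 34 (> 0, right half-plane). Unstable.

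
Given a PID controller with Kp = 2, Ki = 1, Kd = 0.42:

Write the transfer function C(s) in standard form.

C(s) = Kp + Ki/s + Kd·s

Substituting values: C(s) = 2 + 1/s + 0.42s = (0.42s² + 2s + 1)/s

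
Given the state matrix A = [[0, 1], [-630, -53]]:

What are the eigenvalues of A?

det(A - λI) = λ² - (-53)λ + 630 = (λ - (-18))(λ - (-35)). Eigenvalues: -18, -35.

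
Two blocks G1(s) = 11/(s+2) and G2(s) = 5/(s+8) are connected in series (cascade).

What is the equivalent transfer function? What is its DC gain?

Series: multiply transfer functions. G_eq = 11/(s+2) × 5/(s+8) = 55/((s+2)(s+8)). DC gain = 55/(2×8) = 3.4375.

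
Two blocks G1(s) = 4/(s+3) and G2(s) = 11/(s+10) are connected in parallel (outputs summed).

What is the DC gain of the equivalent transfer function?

Parallel: G_eq = G1 + G2. DC gain = G1(0) + G2(0) = 4/3 + 11/10 = 1.3333 + 1.1 = 2.4333.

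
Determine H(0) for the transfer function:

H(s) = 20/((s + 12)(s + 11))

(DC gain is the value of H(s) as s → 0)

DC gain = H(0) = 20/(12 × 11) = 20/132 = 0.1515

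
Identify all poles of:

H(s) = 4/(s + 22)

Pole is where denominator = 0: s + 22 = 0, so s = -22.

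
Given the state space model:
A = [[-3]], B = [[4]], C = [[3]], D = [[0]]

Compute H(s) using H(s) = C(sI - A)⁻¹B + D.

(sI - A)⁻¹ = 1/(s + 3). H(s) = 3 × 4/(s + 3) + 0 = 12/(s + 3).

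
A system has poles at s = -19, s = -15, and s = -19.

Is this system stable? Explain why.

All poles are in the left half-plane. System is stable.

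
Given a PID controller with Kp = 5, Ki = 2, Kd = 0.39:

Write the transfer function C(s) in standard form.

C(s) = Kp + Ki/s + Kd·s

Substituting values: C(s) = 5 + 2/s + 0.39s = (0.39s² + 5s + 2)/s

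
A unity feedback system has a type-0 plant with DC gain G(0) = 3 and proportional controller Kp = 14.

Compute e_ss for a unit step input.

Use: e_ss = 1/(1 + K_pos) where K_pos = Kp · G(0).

K_pos = Kp · G(0) = 14 × 3 = 42. e_ss = 1/(1 + 42) = 0.0233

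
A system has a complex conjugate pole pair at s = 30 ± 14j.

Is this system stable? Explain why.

Real part of poles is 30 (> 0, right half-plane). Unstable.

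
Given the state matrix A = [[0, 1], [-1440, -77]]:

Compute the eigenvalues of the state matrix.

det(A - λI) = λ² - (-77)λ + 1440 = (λ - (-32))(λ - (-45)). Eigenvalues: -32, -45.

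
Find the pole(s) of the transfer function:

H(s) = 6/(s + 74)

Pole is where denominator = 0: s + 74 = 0, so s = -74.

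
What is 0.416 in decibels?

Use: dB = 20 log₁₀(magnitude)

dB = 20 log₁₀(0.416) = -7.6 dB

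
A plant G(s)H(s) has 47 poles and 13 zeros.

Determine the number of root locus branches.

Root locus has n branches where n = number of poles = 47.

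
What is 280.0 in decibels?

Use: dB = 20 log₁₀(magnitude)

dB = 20 log₁₀(280.0) = 48.9 dB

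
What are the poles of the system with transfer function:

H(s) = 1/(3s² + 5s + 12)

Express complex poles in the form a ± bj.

Discriminant = 5² - 4×3×12 = 25 - 144 = -119 < 0, so the poles are a complex conjugate pair s = (-5 ± j√119)/(2×3). Real part = -5/(2×3) = -5/6 ≈ -0.8333; imaginary part = ±√119/(2×3) ≈ 1.8181. Poles: s = -0.8333 ± 1.8181j.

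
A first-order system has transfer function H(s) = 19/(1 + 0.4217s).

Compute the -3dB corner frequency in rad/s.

Corner frequency = 1/τ = 1/0.4217 = 2.371 rad/s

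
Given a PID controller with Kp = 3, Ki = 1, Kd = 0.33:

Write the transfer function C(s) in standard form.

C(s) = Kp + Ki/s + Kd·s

Substituting values: C(s) = 3 + 1/s + 0.33s = (0.33s² + 3s + 1)/s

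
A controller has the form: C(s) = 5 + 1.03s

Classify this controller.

This is a Proportional-Derivative (PD) controller.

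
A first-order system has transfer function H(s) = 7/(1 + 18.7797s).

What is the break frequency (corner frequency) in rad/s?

Corner frequency = 1/τ = 1/18.7797 = 0.053 rad/s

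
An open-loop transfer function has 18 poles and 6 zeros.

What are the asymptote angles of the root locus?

n - m = 18 - 6 = 12. Angles: θk = (2k + 1)·180°/12 = 15°, 45°, 75°, 105°, 135°, 165°, 195°, 225°, 255°, 285°, 315°, 345°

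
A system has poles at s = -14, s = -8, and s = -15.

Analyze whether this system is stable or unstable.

All poles are in the left half-plane. System is stable.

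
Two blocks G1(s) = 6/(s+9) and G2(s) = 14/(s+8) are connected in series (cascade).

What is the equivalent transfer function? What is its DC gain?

Series: multiply transfer functions. G_eq = 6/(s+9) × 14/(s+8) = 84/((s+9)(s+8)). DC gain = 84/(9×8) = 1.1667.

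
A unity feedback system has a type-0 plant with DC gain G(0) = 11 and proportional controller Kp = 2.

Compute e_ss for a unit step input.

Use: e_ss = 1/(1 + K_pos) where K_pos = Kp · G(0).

K_pos = Kp · G(0) = 2 × 11 = 22. e_ss = 1/(1 + 22) = 0.0435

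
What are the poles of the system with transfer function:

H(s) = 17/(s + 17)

Pole is where denominator = 0: s + 17 = 0, so s = -17.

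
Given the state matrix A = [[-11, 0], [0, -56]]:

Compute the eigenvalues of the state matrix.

For diagonal matrix, eigenvalues are diagonal entries: λ₁ = -11, λ₂ = -56.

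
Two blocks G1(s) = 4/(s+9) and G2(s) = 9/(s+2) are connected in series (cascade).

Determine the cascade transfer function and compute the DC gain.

Series: multiply transfer functions. G_eq = 4/(s+9) × 9/(s+2) = 36/((s+9)(s+2)). DC gain = 36/(9×2) = 2.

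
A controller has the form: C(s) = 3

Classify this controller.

This is a Proportional (P) controller.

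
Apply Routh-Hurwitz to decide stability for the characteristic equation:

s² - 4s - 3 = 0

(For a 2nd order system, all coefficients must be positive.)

Coefficients: 1, -4, -3. b=-4, c=-3 not positive, so system is unstable.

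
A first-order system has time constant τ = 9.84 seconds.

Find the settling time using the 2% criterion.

For first-order system, 2% settling time ≈ 4τ = 4 × 9.84 = 39.36 s.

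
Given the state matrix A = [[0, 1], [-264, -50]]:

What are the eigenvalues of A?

det(A - λI) = λ² - (-50)λ + 264 = (λ - (-6))(λ - (-44)). Eigenvalues: -6, -44.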